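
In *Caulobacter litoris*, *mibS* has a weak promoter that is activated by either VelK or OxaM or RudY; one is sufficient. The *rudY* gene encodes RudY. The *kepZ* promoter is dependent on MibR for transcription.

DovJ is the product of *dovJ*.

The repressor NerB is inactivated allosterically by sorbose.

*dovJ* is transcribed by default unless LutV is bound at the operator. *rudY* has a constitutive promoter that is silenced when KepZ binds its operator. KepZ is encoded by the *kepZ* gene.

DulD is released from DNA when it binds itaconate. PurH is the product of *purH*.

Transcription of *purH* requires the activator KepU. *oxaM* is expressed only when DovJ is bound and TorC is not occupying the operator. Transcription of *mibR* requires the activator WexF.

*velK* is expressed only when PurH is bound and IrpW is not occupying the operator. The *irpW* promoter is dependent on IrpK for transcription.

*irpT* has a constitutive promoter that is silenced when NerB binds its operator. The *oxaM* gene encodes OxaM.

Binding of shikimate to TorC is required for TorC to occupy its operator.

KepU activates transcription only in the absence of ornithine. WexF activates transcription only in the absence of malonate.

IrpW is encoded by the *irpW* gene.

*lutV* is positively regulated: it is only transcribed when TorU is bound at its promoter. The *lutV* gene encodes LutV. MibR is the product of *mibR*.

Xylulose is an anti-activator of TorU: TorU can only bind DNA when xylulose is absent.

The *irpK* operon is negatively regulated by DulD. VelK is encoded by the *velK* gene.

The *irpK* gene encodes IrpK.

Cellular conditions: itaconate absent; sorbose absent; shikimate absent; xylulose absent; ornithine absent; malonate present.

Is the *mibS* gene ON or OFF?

Itaconate is absent, so DulD is active.
With repressor DulD bound, *irpK* is not transcribed.
So IrpK is not produced.
Required activator IrpK is absent, so *irpW* is not transcribed.
So IrpW is not produced.
Ornithine is absent, so KepU is active.
No repressor is bound and KepU is active, so *purH* is transcribed.
So PurH is produced and active.
No repressor is bound and PurH is active, so *velK* is transcribed.
So VelK is produced and active.
Shikimate is absent, so TorC is inactive.
Xylulose is absent, so TorU is active.
No repressor is bound and TorU is active, so *lutV* is transcribed.
So LutV is produced and active.
With repressor LutV bound, *dovJ* is not transcribed.
So DovJ is not produced.
Required activator DovJ is absent, so *oxaM* is not transcribed.
So OxaM is not produced.
Malonate is present, so WexF is inactive.
Required activator WexF is absent, so *mibR* is not transcribed.
So MibR is not produced.
Required activator MibR is absent, so *kepZ* is not transcribed.
So KepZ is not produced.
With no repressor bound, *rudY* is transcribed.
So RudY is produced and active.
Activator VelK is present, so *mibS* is transcribed.

ON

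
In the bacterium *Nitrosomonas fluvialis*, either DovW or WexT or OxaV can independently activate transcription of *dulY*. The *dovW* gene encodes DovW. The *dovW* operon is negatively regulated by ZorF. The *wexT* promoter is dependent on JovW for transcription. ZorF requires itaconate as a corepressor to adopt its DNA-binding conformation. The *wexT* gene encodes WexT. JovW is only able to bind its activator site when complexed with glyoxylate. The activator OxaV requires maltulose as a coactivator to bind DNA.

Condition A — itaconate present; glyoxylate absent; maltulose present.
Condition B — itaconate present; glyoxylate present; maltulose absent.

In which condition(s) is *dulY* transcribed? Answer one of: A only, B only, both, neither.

Condition A:
Itaconate is present, so ZorF is active.
With repressor ZorF bound, *dovW* is not transcribed.
So DovW is not produced.
Glyoxylate is absent, so JovW is inactive.
Required activator JovW is absent, so *wexT* is not transcribed.
So WexT is not produced.
Maltulose is present, so OxaV is active.
Activator OxaV is present, so *dulY* is transcribed.
→ *dulY* is ON in A.
Condition B:
Itaconate is present, so ZorF is active.
With repressor ZorF bound, *dovW* is not transcribed.
So DovW is not produced.
Glyoxylate is present, so JovW is active.
No repressor is bound and JovW is active, so *wexT* is transcribed.
So WexT is produced and active.
Maltulose is absent, so OxaV is inactive.
Activator WexT is present, so *dulY* is transcribed.
→ *dulY* is ON in B.

both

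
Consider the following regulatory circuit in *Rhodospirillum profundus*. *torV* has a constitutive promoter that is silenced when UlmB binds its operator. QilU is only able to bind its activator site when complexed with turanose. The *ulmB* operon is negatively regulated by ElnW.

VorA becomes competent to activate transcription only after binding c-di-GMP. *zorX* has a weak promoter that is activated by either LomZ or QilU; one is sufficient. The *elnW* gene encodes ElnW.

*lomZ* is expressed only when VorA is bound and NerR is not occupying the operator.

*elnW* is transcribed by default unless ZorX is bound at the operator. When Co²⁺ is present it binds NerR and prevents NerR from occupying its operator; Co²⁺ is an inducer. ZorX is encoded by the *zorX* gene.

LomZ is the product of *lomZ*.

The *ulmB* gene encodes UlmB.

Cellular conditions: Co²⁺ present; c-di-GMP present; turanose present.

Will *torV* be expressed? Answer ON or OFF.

OFF

Co²⁺ is present, so NerR is inactive.
c-di-GMP is present, so VorA is active.
No repressor is bound and VorA is active, so *lomZ* is transcribed.
So LomZ is produced and active.
Turanose is present, so QilU is active.
Activator LomZ is present, so *zorX* is transcribed.
So ZorX is produced and active.
With repressor ZorX bound, *elnW* is not transcribed.
So ElnW is not produced.
With no repressor bound, *ulmB* is transcribed.
So UlmB is produced and active.
With repressor UlmB bound, *torV* is not transcribed.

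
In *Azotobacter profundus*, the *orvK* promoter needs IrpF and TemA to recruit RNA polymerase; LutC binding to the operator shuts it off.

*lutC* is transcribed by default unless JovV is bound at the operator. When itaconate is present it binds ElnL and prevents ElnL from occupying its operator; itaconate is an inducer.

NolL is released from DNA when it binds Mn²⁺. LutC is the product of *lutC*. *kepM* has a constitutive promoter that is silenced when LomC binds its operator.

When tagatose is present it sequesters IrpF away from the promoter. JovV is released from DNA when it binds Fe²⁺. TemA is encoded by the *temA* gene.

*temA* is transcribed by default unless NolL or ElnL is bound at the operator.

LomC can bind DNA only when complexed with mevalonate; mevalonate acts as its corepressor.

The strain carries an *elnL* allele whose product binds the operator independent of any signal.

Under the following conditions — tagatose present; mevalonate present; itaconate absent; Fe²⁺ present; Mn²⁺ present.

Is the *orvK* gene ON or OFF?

OFF

Tagatose is present, so IrpF is inactive.
Mn²⁺ is present, so NolL is inactive.
ElnL is constitutively active in this strain.
With repressor ElnL bound, *temA* is not transcribed.
So TemA is not produced.
Fe²⁺ is present, so JovV is inactive.
With no repressor bound, *lutC* is transcribed.
So LutC is produced and active.
With repressor LutC bound, *orvK* is not transcribed.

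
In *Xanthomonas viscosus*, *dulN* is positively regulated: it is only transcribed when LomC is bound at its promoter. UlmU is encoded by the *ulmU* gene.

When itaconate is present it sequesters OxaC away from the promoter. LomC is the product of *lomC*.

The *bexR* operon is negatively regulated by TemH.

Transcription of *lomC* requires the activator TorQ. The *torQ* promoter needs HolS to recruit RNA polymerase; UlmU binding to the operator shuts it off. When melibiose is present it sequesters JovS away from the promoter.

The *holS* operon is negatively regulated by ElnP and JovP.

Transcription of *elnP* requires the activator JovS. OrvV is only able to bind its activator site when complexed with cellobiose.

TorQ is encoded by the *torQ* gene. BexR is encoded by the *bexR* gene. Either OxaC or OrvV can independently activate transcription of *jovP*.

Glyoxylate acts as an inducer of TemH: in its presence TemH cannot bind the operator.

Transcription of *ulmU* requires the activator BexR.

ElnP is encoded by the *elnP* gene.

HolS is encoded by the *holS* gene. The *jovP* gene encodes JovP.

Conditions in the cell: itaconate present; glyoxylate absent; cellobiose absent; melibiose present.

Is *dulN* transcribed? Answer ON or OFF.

Glyoxylate is absent, so TemH is active.
With repressor TemH bound, *bexR* is not transcribed.
So BexR is not produced.
Required activator BexR is absent, so *ulmU* is not transcribed.
So UlmU is not produced.
Melibiose is present, so JovS is inactive.
Required activator JovS is absent, so *elnP* is not transcribed.
So ElnP is not produced.
Itaconate is present, so OxaC is inactive.
Cellobiose is absent, so OrvV is inactive.
No activator is available at the *jovP* promoter, so *jovP* is not transcribed.
So JovP is not produced.
With no repressor bound, *holS* is transcribed.
So HolS is produced and active.
No repressor is bound and HolS is active, so *torQ* is transcribed.
So TorQ is produced and active.
No repressor is bound and TorQ is active, so *lomC* is transcribed.
So LomC is produced and active.
No repressor is bound and LomC is active, so *dulN* is transcribed.

ON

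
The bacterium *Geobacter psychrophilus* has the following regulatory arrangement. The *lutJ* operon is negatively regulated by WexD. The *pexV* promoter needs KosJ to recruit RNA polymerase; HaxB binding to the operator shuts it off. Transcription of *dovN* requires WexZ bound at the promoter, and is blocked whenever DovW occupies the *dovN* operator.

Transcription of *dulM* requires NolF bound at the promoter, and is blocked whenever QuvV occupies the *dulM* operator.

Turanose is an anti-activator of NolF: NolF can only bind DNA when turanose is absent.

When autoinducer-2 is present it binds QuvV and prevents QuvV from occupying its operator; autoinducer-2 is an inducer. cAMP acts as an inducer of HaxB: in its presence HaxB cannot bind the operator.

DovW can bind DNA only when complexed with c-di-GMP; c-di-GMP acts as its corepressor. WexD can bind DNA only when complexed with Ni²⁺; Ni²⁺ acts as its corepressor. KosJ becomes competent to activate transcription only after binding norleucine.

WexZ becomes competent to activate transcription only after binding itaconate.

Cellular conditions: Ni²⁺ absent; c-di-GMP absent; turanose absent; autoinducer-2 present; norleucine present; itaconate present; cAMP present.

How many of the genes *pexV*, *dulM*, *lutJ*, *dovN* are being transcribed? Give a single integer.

Norleucine is present, so KosJ is active.
cAMP is present, so HaxB is inactive.
No repressor is bound and KosJ is active, so *pexV* is transcribed.
→ *pexV* is ON.
Turanose is absent, so NolF is active.
Autoinducer-2 is present, so QuvV is inactive.
No repressor is bound and NolF is active, so *dulM* is transcribed.
→ *dulM* is ON.
Ni²⁺ is absent, so WexD is inactive.
With no repressor bound, *lutJ* is transcribed.
→ *lutJ* is ON.
Itaconate is present, so WexZ is active.
c-di-GMP is absent, so DovW is inactive.
No repressor is bound and WexZ is active, so *dovN* is transcribed.
→ *dovN* is ON.
4 of the 4 genes are transcribed.

4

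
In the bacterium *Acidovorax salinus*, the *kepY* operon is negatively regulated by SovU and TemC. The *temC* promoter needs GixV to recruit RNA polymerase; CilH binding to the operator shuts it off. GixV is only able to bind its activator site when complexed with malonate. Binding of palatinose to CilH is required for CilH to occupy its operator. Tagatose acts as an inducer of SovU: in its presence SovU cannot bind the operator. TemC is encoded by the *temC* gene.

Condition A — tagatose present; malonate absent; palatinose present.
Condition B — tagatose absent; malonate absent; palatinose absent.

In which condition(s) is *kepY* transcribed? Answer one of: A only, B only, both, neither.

A only

Condition A:
Tagatose is present, so SovU is inactive.
Malonate is absent, so GixV is inactive.
Palatinose is present, so CilH is active.
With repressor CilH bound, *temC* is not transcribed.
So TemC is not produced.
With no repressor bound, *kepY* is transcribed.
→ *kepY* is ON in A.
Condition B:
Tagatose is absent, so SovU is active.
Malonate is absent, so GixV is inactive.
Palatinose is absent, so CilH is inactive.
Required activator GixV is absent, so *temC* is not transcribed.
So TemC is not produced.
With repressor SovU bound, *kepY* is not transcribed.
→ *kepY* is OFF in B.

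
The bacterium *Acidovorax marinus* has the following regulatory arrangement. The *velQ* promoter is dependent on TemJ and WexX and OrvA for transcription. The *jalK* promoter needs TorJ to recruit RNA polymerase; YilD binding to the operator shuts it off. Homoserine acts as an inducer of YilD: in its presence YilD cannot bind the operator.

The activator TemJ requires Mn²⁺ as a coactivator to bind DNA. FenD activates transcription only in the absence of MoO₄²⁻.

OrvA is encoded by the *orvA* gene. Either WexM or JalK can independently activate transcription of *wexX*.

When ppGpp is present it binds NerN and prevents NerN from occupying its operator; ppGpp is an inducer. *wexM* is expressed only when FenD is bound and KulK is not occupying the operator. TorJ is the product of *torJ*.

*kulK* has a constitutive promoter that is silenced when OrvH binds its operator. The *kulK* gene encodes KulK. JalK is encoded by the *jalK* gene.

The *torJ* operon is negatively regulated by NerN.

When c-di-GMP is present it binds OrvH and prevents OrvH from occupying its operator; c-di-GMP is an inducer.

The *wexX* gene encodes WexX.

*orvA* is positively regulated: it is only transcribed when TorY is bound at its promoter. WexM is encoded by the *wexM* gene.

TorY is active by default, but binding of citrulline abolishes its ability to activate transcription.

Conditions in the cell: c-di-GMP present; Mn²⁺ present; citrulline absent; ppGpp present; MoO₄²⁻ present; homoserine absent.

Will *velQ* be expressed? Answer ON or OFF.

Mn²⁺ is present, so TemJ is active.
MoO₄²⁻ is present, so FenD is inactive.
c-di-GMP is present, so OrvH is inactive.
With no repressor bound, *kulK* is transcribed.
So KulK is produced and active.
With repressor KulK bound, *wexM* is not transcribed.
So WexM is not produced.
ppGpp is present, so NerN is inactive.
With no repressor bound, *torJ* is transcribed.
So TorJ is produced and active.
Homoserine is absent, so YilD is active.
With repressor YilD bound, *jalK* is not transcribed.
So JalK is not produced.
No activator is available at the *wexX* promoter, so *wexX* is not transcribed.
So WexX is not produced.
Citrulline is absent, so TorY is active.
No repressor is bound and TorY is active, so *orvA* is transcribed.
So OrvA is produced and active.
Required activator WexX is absent, so *velQ* is not transcribed.

OFF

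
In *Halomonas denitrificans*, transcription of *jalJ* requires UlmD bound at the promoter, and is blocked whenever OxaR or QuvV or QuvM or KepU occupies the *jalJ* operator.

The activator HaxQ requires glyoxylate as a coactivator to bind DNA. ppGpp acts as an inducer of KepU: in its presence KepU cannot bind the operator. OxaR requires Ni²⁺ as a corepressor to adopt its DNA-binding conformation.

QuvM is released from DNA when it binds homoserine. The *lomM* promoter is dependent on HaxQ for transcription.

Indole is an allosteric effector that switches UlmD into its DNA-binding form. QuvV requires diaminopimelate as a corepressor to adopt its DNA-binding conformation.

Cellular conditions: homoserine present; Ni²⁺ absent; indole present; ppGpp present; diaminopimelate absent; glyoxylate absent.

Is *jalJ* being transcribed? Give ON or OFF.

ON

Ni²⁺ is absent, so OxaR is inactive.
Diaminopimelate is absent, so QuvV is inactive.
Indole is present, so UlmD is active.
Homoserine is present, so QuvM is inactive.
ppGpp is present, so KepU is inactive.
No repressor is bound and UlmD is active, so *jalJ* is transcribed.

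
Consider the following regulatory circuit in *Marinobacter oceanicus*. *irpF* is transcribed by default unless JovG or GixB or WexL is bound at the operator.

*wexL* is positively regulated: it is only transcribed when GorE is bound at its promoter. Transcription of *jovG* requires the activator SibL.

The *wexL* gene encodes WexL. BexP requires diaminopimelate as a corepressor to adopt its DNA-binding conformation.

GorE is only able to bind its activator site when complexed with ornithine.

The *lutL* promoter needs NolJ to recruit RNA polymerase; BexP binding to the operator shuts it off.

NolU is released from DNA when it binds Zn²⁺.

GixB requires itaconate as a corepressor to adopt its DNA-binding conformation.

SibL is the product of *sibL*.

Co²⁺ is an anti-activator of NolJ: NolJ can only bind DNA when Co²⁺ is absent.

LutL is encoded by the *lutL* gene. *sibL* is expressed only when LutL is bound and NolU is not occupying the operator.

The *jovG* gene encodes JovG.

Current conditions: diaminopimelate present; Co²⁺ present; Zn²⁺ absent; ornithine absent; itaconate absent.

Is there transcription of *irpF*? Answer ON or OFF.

Diaminopimelate is present, so BexP is active.
Co²⁺ is present, so NolJ is inactive.
With repressor BexP bound, *lutL* is not transcribed.
So LutL is not produced.
Zn²⁺ is absent, so NolU is active.
With repressor NolU bound, *sibL* is not transcribed.
So SibL is not produced.
Required activator SibL is absent, so *jovG* is not transcribed.
So JovG is not produced.
Itaconate is absent, so GixB is inactive.
Ornithine is absent, so GorE is inactive.
Required activator GorE is absent, so *wexL* is not transcribed.
So WexL is not produced.
With no repressor bound, *irpF* is transcribed.

ON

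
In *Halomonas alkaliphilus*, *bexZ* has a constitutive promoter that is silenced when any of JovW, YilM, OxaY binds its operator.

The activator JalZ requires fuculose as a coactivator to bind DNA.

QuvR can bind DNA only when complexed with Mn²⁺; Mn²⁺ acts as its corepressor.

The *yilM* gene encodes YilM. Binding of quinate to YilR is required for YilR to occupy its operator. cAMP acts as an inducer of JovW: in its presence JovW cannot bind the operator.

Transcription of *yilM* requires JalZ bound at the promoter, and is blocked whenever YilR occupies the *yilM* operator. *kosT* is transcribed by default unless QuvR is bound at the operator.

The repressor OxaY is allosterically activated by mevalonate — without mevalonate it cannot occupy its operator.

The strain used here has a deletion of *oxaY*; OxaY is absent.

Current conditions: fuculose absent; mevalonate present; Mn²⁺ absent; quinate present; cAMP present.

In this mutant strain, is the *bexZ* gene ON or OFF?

ON

cAMP is present, so JovW is inactive.
Fuculose is absent, so JalZ is inactive.
Quinate is present, so YilR is active.
With repressor YilR bound, *yilM* is not transcribed.
So YilM is not produced.
OxaY is non-functional in this strain, so it has no effect.
With no repressor bound, *bexZ* is transcribed.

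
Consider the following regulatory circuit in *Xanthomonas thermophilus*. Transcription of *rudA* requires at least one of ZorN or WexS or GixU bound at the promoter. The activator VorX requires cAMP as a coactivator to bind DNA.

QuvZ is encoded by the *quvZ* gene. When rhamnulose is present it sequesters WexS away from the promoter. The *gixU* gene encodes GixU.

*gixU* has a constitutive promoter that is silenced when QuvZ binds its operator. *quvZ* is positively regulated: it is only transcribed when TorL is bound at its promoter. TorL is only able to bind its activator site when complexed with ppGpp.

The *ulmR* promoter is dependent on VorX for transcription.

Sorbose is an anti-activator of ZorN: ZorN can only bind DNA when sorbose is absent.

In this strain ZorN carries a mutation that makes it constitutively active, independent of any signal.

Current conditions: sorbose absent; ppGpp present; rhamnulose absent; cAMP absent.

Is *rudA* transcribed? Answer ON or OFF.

ZorN is constitutively active in this strain.
Rhamnulose is absent, so WexS is active.
ppGpp is present, so TorL is active.
No repressor is bound and TorL is active, so *quvZ* is transcribed.
So QuvZ is produced and active.
With repressor QuvZ bound, *gixU* is not transcribed.
So GixU is not produced.
Activator ZorN is present, so *rudA* is transcribed.

ON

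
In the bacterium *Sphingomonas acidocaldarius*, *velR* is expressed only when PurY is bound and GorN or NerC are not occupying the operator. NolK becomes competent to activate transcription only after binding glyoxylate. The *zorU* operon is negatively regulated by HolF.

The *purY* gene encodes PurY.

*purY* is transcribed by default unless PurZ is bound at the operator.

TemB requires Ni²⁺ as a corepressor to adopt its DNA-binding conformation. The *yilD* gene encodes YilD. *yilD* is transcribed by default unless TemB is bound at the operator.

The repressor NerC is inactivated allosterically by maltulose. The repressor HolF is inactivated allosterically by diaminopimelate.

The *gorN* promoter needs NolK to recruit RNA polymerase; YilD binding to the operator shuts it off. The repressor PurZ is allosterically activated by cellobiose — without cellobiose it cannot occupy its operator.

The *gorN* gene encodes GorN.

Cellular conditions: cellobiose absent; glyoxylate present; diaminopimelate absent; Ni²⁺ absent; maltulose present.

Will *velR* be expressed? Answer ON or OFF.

ON

Cellobiose is absent, so PurZ is inactive.
With no repressor bound, *purY* is transcribed.
So PurY is produced and active.
Ni²⁺ is absent, so TemB is inactive.
With no repressor bound, *yilD* is transcribed.
So YilD is produced and active.
Glyoxylate is present, so NolK is active.
With repressor YilD bound, *gorN* is not transcribed.
So GorN is not produced.
Maltulose is present, so NerC is inactive.
No repressor is bound and PurY is active, so *velR* is transcribed.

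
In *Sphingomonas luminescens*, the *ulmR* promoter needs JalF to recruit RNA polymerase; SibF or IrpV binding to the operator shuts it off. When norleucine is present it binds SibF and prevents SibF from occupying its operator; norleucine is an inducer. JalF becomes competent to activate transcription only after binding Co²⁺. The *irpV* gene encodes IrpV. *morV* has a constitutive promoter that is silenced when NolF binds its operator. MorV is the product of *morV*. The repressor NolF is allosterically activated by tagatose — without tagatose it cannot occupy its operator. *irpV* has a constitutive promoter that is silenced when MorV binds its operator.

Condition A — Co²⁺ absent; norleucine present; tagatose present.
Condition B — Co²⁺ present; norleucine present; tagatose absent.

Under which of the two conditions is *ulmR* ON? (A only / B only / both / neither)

Condition A:
Co²⁺ is absent, so JalF is inactive.
Norleucine is present, so SibF is inactive.
Tagatose is present, so NolF is active.
With repressor NolF bound, *morV* is not transcribed.
So MorV is not produced.
With no repressor bound, *irpV* is transcribed.
So IrpV is produced and active.
With repressor IrpV bound, *ulmR* is not transcribed.
→ *ulmR* is OFF in A.
Condition B:
Co²⁺ is present, so JalF is active.
Norleucine is present, so SibF is inactive.
Tagatose is absent, so NolF is inactive.
With no repressor bound, *morV* is transcribed.
So MorV is produced and active.
With repressor MorV bound, *irpV* is not transcribed.
So IrpV is not produced.
No repressor is bound and JalF is active, so *ulmR* is transcribed.
→ *ulmR* is ON in B.

B only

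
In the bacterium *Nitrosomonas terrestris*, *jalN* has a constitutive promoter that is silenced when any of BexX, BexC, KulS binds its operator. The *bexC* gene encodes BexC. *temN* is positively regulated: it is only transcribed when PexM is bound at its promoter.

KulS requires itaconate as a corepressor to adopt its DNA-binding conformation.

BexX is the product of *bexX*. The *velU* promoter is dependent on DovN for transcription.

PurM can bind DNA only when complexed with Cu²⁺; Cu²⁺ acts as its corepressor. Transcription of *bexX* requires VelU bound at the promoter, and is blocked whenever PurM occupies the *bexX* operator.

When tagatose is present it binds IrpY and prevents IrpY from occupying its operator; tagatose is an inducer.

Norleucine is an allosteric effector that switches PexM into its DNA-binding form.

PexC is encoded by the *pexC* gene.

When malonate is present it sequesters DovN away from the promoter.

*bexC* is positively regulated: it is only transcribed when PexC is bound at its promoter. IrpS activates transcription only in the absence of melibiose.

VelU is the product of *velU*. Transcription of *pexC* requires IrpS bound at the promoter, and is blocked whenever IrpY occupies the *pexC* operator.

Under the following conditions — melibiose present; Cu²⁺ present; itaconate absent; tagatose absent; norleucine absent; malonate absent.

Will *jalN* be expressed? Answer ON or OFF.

Malonate is absent, so DovN is active.
No repressor is bound and DovN is active, so *velU* is transcribed.
So VelU is produced and active.
Cu²⁺ is present, so PurM is active.
With repressor PurM bound, *bexX* is not transcribed.
So BexX is not produced.
Tagatose is absent, so IrpY is active.
Melibiose is present, so IrpS is inactive.
With repressor IrpY bound, *pexC* is not transcribed.
So PexC is not produced.
Required activator PexC is absent, so *bexC* is not transcribed.
So BexC is not produced.
Itaconate is absent, so KulS is inactive.
With no repressor bound, *jalN* is transcribed.

ON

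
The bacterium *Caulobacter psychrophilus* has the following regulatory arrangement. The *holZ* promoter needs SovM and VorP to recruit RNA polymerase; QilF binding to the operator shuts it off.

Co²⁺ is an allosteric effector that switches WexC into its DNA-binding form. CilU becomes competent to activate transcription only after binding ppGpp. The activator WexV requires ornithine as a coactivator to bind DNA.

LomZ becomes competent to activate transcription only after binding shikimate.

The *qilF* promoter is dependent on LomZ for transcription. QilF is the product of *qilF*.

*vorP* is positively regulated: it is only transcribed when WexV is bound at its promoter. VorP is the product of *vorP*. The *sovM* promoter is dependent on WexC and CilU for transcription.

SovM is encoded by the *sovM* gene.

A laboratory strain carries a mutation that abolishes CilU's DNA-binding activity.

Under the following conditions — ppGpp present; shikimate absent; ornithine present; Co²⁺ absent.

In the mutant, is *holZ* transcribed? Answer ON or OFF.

OFF

Co²⁺ is absent, so WexC is inactive.
CilU is non-functional in this strain, so it has no effect.
Required activator WexC is absent, so *sovM* is not transcribed.
So SovM is not produced.
Ornithine is present, so WexV is active.
No repressor is bound and WexV is active, so *vorP* is transcribed.
So VorP is produced and active.
Shikimate is absent, so LomZ is inactive.
Required activator LomZ is absent, so *qilF* is not transcribed.
So QilF is not produced.
Required activator SovM is absent, so *holZ* is not transcribed.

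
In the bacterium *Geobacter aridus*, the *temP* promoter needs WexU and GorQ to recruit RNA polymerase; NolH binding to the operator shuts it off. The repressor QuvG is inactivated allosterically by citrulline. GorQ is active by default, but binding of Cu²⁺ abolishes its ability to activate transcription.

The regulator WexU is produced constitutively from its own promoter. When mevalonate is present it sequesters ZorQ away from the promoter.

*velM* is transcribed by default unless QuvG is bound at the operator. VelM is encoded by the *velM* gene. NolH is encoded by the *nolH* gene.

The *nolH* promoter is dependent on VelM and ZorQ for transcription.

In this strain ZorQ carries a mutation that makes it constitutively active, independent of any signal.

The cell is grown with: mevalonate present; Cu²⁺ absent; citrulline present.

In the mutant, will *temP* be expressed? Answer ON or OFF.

OFF

WexU is produced constitutively and is active.
Cu²⁺ is absent, so GorQ is active.
Citrulline is present, so QuvG is inactive.
With no repressor bound, *velM* is transcribed.
So VelM is produced and active.
ZorQ is constitutively active in this strain.
No repressor is bound and VelM and ZorQ are active, so *nolH* is transcribed.
So NolH is produced and active.
With repressor NolH bound, *temP* is not transcribed.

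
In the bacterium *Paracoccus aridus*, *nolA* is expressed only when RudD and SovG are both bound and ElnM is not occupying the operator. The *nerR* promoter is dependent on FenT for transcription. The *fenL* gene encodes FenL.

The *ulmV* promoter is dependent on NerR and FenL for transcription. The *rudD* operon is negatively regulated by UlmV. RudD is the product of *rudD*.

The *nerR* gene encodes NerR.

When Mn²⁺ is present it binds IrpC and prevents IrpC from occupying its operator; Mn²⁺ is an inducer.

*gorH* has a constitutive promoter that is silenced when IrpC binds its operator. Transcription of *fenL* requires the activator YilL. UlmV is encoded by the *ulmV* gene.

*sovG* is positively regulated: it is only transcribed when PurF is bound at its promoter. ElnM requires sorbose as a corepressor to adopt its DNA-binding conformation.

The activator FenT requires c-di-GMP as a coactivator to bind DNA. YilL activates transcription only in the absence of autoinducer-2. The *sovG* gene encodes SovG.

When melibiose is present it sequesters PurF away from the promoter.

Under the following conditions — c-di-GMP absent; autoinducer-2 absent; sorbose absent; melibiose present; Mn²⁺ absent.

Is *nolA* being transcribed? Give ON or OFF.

c-di-GMP is absent, so FenT is inactive.
Required activator FenT is absent, so *nerR* is not transcribed.
So NerR is not produced.
Autoinducer-2 is absent, so YilL is active.
No repressor is bound and YilL is active, so *fenL* is transcribed.
So FenL is produced and active.
Required activator NerR is absent, so *ulmV* is not transcribed.
So UlmV is not produced.
With no repressor bound, *rudD* is transcribed.
So RudD is produced and active.
Melibiose is present, so PurF is inactive.
Required activator PurF is absent, so *sovG* is not transcribed.
So SovG is not produced.
Sorbose is absent, so ElnM is inactive.
Required activator SovG is absent, so *nolA* is not transcribed.

OFF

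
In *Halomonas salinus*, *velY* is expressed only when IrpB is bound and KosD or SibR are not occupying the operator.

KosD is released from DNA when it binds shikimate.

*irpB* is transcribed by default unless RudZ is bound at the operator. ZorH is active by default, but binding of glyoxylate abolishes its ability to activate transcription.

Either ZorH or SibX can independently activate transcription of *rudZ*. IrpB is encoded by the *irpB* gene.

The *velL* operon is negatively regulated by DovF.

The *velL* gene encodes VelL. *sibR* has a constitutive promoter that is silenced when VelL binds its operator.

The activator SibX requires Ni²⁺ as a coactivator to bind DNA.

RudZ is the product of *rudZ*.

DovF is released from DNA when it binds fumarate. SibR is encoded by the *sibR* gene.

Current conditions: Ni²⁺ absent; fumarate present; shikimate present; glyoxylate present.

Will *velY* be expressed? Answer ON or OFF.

ON

Glyoxylate is present, so ZorH is inactive.
Ni²⁺ is absent, so SibX is inactive.
No activator is available at the *rudZ* promoter, so *rudZ* is not transcribed.
So RudZ is not produced.
With no repressor bound, *irpB* is transcribed.
So IrpB is produced and active.
Shikimate is present, so KosD is inactive.
Fumarate is present, so DovF is inactive.
With no repressor bound, *velL* is transcribed.
So VelL is produced and active.
With repressor VelL bound, *sibR* is not transcribed.
So SibR is not produced.
No repressor is bound and IrpB is active, so *velY* is transcribed.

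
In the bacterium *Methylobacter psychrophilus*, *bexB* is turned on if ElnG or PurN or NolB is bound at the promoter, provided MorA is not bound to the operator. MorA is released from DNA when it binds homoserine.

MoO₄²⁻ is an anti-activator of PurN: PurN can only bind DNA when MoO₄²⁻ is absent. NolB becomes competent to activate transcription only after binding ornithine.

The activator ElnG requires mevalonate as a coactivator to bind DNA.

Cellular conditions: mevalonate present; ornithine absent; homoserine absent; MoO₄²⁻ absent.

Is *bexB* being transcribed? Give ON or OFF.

OFF

Homoserine is absent, so MorA is active.
Mevalonate is present, so ElnG is active.
MoO₄²⁻ is absent, so PurN is active.
Ornithine is absent, so NolB is inactive.
With repressor MorA bound, *bexB* is not transcribed.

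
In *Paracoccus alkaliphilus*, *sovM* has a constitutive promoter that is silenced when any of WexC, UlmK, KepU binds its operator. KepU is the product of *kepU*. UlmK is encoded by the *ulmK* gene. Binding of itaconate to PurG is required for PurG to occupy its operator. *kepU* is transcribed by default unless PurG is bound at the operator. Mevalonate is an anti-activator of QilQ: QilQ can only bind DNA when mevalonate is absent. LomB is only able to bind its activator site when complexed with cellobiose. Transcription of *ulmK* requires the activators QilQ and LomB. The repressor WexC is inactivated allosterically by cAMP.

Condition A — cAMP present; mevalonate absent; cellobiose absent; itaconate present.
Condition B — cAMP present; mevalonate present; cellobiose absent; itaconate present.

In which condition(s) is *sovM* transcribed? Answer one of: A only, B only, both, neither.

Condition A:
cAMP is present, so WexC is inactive.
Mevalonate is absent, so QilQ is active.
Cellobiose is absent, so LomB is inactive.
Required activator LomB is absent, so *ulmK* is not transcribed.
So UlmK is not produced.
Itaconate is present, so PurG is active.
With repressor PurG bound, *kepU* is not transcribed.
So KepU is not produced.
With no repressor bound, *sovM* is transcribed.
→ *sovM* is ON in A.
Condition B:
cAMP is present, so WexC is inactive.
Mevalonate is present, so QilQ is inactive.
Cellobiose is absent, so LomB is inactive.
Required activator QilQ is absent, so *ulmK* is not transcribed.
So UlmK is not produced.
Itaconate is present, so PurG is active.
With repressor PurG bound, *kepU* is not transcribed.
So KepU is not produced.
With no repressor bound, *sovM* is transcribed.
→ *sovM* is ON in B.

both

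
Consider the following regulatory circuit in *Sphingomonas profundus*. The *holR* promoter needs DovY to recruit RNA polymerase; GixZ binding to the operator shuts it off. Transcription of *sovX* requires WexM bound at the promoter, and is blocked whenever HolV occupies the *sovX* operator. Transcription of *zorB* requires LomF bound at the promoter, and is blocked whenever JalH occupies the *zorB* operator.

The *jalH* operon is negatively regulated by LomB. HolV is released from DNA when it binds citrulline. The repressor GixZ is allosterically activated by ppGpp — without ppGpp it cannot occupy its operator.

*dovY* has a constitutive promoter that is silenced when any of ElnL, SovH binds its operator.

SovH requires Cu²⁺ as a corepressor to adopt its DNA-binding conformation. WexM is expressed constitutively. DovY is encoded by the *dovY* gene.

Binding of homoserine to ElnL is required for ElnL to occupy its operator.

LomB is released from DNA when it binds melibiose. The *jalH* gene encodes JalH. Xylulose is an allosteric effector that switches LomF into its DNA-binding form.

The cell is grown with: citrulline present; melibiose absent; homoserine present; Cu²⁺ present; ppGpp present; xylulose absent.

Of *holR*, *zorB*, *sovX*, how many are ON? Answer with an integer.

ppGpp is present, so GixZ is active.
Homoserine is present, so ElnL is active.
Cu²⁺ is present, so SovH is active.
With repressor ElnL bound, *dovY* is not transcribed.
So DovY is not produced.
With repressor GixZ bound, *holR* is not transcribed.
→ *holR* is OFF.
Xylulose is absent, so LomF is inactive.
Melibiose is absent, so LomB is active.
With repressor LomB bound, *jalH* is not transcribed.
So JalH is not produced.
Required activator LomF is absent, so *zorB* is not transcribed.
→ *zorB* is OFF.
WexM is produced constitutively and is active.
Citrulline is present, so HolV is inactive.
No repressor is bound and WexM is active, so *sovX* is transcribed.
→ *sovX* is ON.
1 of the 3 genes is transcribed.

1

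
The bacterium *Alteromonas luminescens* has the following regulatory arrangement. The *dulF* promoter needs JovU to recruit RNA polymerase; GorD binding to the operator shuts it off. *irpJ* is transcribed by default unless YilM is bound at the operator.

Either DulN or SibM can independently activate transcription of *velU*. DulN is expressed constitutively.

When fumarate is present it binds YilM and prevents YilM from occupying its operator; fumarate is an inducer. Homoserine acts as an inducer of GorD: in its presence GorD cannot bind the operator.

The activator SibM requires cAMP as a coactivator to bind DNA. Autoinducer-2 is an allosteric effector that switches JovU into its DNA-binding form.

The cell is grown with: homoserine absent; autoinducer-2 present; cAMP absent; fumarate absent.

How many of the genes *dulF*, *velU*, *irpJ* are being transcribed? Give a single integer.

Homoserine is absent, so GorD is active.
Autoinducer-2 is present, so JovU is active.
With repressor GorD bound, *dulF* is not transcribed.
→ *dulF* is OFF.
DulN is produced constitutively and is active.
cAMP is absent, so SibM is inactive.
Activator DulN is present, so *velU* is transcribed.
→ *velU* is ON.
Fumarate is absent, so YilM is active.
With repressor YilM bound, *irpJ* is not transcribed.
→ *irpJ* is OFF.
1 of the 3 genes is transcribed.

1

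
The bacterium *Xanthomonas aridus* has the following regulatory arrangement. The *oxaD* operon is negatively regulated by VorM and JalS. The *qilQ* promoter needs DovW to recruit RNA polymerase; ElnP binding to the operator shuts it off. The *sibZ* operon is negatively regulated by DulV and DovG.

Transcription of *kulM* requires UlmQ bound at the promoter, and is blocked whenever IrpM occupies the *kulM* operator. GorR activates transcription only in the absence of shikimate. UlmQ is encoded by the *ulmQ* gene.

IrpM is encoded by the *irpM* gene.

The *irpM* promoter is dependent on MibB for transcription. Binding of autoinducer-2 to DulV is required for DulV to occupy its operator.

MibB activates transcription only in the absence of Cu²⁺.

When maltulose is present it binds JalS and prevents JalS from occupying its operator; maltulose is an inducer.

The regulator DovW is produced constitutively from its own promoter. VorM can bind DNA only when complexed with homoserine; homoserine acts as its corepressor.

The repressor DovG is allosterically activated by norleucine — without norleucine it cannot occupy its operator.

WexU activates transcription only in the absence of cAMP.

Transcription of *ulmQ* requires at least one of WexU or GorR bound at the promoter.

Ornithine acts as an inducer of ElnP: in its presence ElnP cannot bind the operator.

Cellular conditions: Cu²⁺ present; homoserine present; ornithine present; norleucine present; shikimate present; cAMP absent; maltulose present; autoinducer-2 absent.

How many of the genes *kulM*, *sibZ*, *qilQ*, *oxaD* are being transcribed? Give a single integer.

2

Cu²⁺ is present, so MibB is inactive.
Required activator MibB is absent, so *irpM* is not transcribed.
So IrpM is not produced.
cAMP is absent, so WexU is active.
Shikimate is present, so GorR is inactive.
Activator WexU is present, so *ulmQ* is transcribed.
So UlmQ is produced and active.
No repressor is bound and UlmQ is active, so *kulM* is transcribed.
→ *kulM* is ON.
Autoinducer-2 is absent, so DulV is inactive.
Norleucine is present, so DovG is active.
With repressor DovG bound, *sibZ* is not transcribed.
→ *sibZ* is OFF.
DovW is produced constitutively and is active.
Ornithine is present, so ElnP is inactive.
No repressor is bound and DovW is active, so *qilQ* is transcribed.
→ *qilQ* is ON.
Homoserine is present, so VorM is active.
Maltulose is present, so JalS is inactive.
With repressor VorM bound, *oxaD* is not transcribed.
→ *oxaD* is OFF.
2 of the 4 genes are transcribed.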